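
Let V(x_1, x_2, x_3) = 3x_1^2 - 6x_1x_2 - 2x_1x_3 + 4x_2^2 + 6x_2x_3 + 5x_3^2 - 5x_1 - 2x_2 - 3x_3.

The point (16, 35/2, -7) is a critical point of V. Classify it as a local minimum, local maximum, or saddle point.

The Hessian is constant: H = [[6, -6, -2], [-6, 8, 6], [-2, 6, 10]].
Leading principal minors: Δ₁ = 6, Δ₂ = 12, Δ₃ = 16.
All leading minors are positive, so H is positive definite: a local minimum.

local minimum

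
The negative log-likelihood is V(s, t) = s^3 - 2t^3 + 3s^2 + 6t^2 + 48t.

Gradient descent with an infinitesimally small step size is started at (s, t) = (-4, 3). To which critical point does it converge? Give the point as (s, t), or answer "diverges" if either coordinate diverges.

diverges

V is separable, so gradient descent decouples: s follows -∂V/∂s, t follows -∂V/∂t.
∂V/∂s = 3s(s + 2); at s=-4 this is 24, so s decreases.
∂V/∂t = -6(t - 4)(t + 2); at t=3 this is 30, so t decreases.
The s-coordinate has no critical point in that direction and runs off to infinity.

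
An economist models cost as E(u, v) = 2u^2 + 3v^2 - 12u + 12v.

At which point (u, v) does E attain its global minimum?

E(u,v) separates as P(u) + Q(v), so its minimum is min P + min Q.
P'(u) = 4u - 12 vanishes at u ∈ {3}; Q'(v) = 6v + 12 vanishes at v ∈ {-2}.
Local minima of P (where P''>0): P(3)=-18. Local minima of Q: Q(-2)=-12.
So the global minimum of E is P(3) + Q(-2) = -18 − 12 = -30, attained at (3, -2).

(3, -2)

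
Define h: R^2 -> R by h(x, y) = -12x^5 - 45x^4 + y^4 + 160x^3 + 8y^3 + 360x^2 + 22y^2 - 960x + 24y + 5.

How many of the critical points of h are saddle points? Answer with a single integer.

h separates as a function of x plus a function of y, so ∇h=0 decouples.
∂h/∂x = -60(x - 2)(x - 1)(x + 2)(x + 4) = 0 at x ∈ {-4, -2, 1, 2}; ∂h/∂y = 4(y + 1)(y + 2)(y + 3) = 0 at y ∈ {-3, -2, -1}.
The Hessian is diagonal: diag(h_xx, h_yy). Second derivatives: h_xx(-4)=3600, h_xx(-2)=-1440, h_xx(1)=900, h_xx(2)=-1440; h_yy(-3)=8, h_yy(-2)=-4, h_yy(-1)=8.
Saddle points occur where the two diagonal entries have opposite signs: (-4, -2), (-2, -3), (-2, -1), (1, -2), (2, -3), (2, -1). Count: 6.

6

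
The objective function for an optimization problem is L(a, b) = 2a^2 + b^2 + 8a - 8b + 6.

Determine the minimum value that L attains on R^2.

-18

L(a,b) separates as P(a) + Q(b) + 6, so its minimum is min P + min Q + 6.
P'(a) = 4a + 8 vanishes at a ∈ {-2}; Q'(b) = 2b - 8 vanishes at b ∈ {4}.
Local minima of P (where P''>0): P(-2)=-8. Local minima of Q: Q(4)=-16.
So the global minimum of L is P(-2) + Q(4) + 6 = -8 − 16 + 6 = -18, attained at (-2, 4).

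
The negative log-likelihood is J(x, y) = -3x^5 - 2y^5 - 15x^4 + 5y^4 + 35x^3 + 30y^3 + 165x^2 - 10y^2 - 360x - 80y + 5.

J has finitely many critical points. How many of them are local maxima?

4

J separates as a function of x plus a function of y, so ∇J=0 decouples.
∂J/∂x = -15(x - 2)(x - 1)(x + 3)(x + 4) = 0 at x ∈ {-4, -3, 1, 2}; ∂J/∂y = -10(y - 4)(y - 1)(y + 1)(y + 2) = 0 at y ∈ {-2, -1, 1, 4}.
The Hessian is diagonal: diag(J_xx, J_yy). Second derivatives: J_xx(-4)=450, J_xx(-3)=-300, J_xx(1)=300, J_xx(2)=-450; J_yy(-2)=180, J_yy(-1)=-100, J_yy(1)=180, J_yy(4)=-900.
Local maxima occur where both diagonal entries negative: (-3, -1), (-3, 4), (2, -1), (2, 4). Count: 4.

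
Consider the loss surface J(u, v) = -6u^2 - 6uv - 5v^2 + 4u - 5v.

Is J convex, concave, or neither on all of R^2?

J is quadratic, so its Hessian is the constant matrix H = [[-12, -6], [-6, -10]].
det(H) = 84, tr(H) = -22.
det(H) > 0 and tr(H) < 0, so H is negative definite everywhere: concave.

concave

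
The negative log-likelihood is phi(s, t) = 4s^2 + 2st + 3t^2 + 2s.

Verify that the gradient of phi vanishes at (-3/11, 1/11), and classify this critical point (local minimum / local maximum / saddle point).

local minimum

∇phi = (8s + 2t + 2, 2s + 6t); substituting (-3/11, 1/11) gives ∇phi = (0, 0), so (-3/11, 1/11) is indeed a critical point.
The Hessian of phi is constant: H = [[8, 2], [2, 6]].
det(H) = 8·6 − 2² = 44.
det(H) > 0 and tr(H) = 14 > 0, so H is positive definite and the point is a local minimum.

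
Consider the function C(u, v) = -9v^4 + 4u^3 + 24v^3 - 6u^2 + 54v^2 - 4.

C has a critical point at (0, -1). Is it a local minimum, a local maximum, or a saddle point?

The mixed partial ∂²C/∂u∂v is 0, so the Hessian at any point is diag(C_uu, C_vv) = diag(12(2u - 1), 36(-3v^2 + 4v + 3)).
At (0, -1): H = diag(-12, -144).
Both eigenvalues are negative, so H is negative definite: a local maximum.

local maximum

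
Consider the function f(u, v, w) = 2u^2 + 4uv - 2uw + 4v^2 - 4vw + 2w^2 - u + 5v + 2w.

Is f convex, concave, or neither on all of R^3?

f is quadratic, so its Hessian is the constant matrix H = [[4, 4, -2], [4, 8, -4], [-2, -4, 4]].
Leading principal minors: 4, 16, 32.
All positive ⇒ H ≻ 0 ⇒ convex.

convex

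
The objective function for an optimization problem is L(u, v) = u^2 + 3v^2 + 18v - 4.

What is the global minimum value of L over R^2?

-31

L(u,v) separates as P(u) + Q(v) − 4, so its minimum is min P + min Q − 4.
P'(u) = 2u vanishes at u ∈ {0}; Q'(v) = 6v + 18 vanishes at v ∈ {-3}.
Local minima of P (where P''>0): P(0)=0. Local minima of Q: Q(-3)=-27.
So the global minimum of L is P(0) + Q(-3) − 4 = 0 − 27 − 4 = -31, attained at (0, -3).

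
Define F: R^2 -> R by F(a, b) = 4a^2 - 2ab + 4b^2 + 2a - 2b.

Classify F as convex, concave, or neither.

convex

F is quadratic, so its Hessian is the constant matrix H = [[8, -2], [-2, 8]].
det(H) = 60, tr(H) = 16.
det(H) > 0 and tr(H) > 0, so H is positive definite everywhere: convex.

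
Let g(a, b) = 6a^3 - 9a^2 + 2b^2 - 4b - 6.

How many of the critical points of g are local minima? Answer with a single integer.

1

g separates as a function of a plus a function of b, so ∇g=0 decouples.
∂g/∂a = 18a(a - 1) = 0 at a ∈ {0, 1}; ∂g/∂b = 4(b - 1) = 0 at b ∈ {1}.
The Hessian is diagonal: diag(g_aa, g_bb). Second derivatives: g_aa(0)=-18, g_aa(1)=18; g_bb(1)=4.
Local minima occur where both diagonal entries positive: (1, 1). Count: 1.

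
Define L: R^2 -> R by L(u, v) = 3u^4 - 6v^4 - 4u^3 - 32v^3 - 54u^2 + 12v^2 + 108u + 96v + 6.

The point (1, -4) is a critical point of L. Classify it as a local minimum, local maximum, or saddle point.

The mixed partial ∂²L/∂u∂v is 0, so the Hessian at any point is diag(L_uu, L_vv) = diag(12(3u^2 - 2u - 9), 24(-3v^2 - 8v + 1)).
At (1, -4): H = diag(-96, -360).
Both eigenvalues are negative, so H is negative definite: a local maximum.

local maximum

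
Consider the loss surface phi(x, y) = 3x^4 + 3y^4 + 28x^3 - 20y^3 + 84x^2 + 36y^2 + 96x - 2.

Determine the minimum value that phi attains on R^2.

phi(x,y) separates as P(x) + Q(y) − 2, so its minimum is min P + min Q − 2.
P'(x) = 12(x + 1)(x + 2)(x + 4) vanishes at x ∈ {-4, -2, -1}; Q'(y) = 12y(y - 3)(y - 2) vanishes at y ∈ {0, 2, 3}.
Local minima of P (where P''>0): P(-4)=-64, P(-1)=-37. Local minima of Q: Q(0)=0, Q(3)=27.
So the global minimum of phi is P(-4) + Q(0) − 2 = -64 + 0 − 2 = -66, attained at (-4, 0).

-66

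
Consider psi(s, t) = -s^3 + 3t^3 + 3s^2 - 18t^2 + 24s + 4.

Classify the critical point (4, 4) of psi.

saddle point

The mixed partial ∂²psi/∂s∂t is 0, so the Hessian at any point is diag(psi_ss, psi_tt) = diag(6(-s + 1), 18(t - 2)).
At (4, 4): H = diag(-18, 36).
The eigenvalues have opposite signs, so H is indefinite: a saddle point.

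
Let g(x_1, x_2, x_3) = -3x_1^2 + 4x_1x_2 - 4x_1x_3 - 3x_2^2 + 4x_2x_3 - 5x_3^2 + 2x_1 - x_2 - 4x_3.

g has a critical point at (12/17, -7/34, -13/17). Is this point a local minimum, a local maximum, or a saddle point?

The Hessian is constant: H = [[-6, 4, -4], [4, -6, 4], [-4, 4, -10]].
Leading principal minors: Δ₁ = -6, Δ₂ = 20, Δ₃ = -136.
The minors alternate sign starting negative (−, +, −), so H is negative definite: a local maximum.

local maximum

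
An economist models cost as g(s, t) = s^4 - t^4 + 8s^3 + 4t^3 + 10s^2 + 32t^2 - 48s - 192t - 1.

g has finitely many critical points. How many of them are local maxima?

2

g separates as a function of s plus a function of t, so ∇g=0 decouples.
∂g/∂s = 4(s - 1)(s + 3)(s + 4) = 0 at s ∈ {-4, -3, 1}; ∂g/∂t = -4(t - 4)(t - 3)(t + 4) = 0 at t ∈ {-4, 3, 4}.
The Hessian is diagonal: diag(g_ss, g_tt). Second derivatives: g_ss(-4)=20, g_ss(-3)=-16, g_ss(1)=80; g_tt(-4)=-224, g_tt(3)=28, g_tt(4)=-32.
Local maxima occur where both diagonal entries negative: (-3, -4), (-3, 4). Count: 2.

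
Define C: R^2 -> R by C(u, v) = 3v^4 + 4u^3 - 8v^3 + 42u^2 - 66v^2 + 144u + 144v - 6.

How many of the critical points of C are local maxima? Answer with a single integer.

C separates as a function of u plus a function of v, so ∇C=0 decouples.
∂C/∂u = 12(u + 3)(u + 4) = 0 at u ∈ {-4, -3}; ∂C/∂v = 12(v - 4)(v - 1)(v + 3) = 0 at v ∈ {-3, 1, 4}.
The Hessian is diagonal: diag(C_uu, C_vv). Second derivatives: C_uu(-4)=-12, C_uu(-3)=12; C_vv(-3)=336, C_vv(1)=-144, C_vv(4)=252.
Local maxima occur where both diagonal entries negative: (-4, 1). Count: 1.

1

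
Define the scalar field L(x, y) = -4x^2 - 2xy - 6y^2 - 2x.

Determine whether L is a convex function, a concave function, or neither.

concave

L is quadratic, so its Hessian is the constant matrix H = [[-8, -2], [-2, -12]].
det(H) = 92, tr(H) = -20.
det(H) > 0 and tr(H) < 0, so H is negative definite everywhere: concave.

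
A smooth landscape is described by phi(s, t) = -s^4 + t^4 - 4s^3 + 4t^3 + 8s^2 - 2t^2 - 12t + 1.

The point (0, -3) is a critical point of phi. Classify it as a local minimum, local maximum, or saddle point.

local minimum

The mixed partial ∂²phi/∂s∂t is 0, so the Hessian at any point is diag(phi_ss, phi_tt) = diag(4(-3s^2 - 6s + 4), 4(3t^2 + 6t - 1)).
At (0, -3): H = diag(16, 32).
Both eigenvalues are positive, so H is positive definite: a local minimum.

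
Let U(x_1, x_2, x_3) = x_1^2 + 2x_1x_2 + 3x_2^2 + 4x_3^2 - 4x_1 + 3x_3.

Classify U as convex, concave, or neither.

U is quadratic, so its Hessian is the constant matrix H = [[2, 2, 0], [2, 6, 0], [0, 0, 8]].
Leading principal minors: 2, 8, 64.
All positive ⇒ H ≻ 0 ⇒ convex.

convex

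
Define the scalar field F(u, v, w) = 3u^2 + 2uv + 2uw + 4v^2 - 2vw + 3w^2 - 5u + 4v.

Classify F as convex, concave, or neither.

F is quadratic, so its Hessian is the constant matrix H = [[6, 2, 2], [2, 8, -2], [2, -2, 6]].
Leading principal minors: 6, 44, 192.
All positive ⇒ H ≻ 0 ⇒ convex.

convex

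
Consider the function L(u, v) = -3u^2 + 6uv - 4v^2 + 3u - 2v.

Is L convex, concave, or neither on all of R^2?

concave

L is quadratic, so its Hessian is the constant matrix H = [[-6, 6], [6, -8]].
det(H) = 12, tr(H) = -14.
det(H) > 0 and tr(H) < 0, so H is negative definite everywhere: concave.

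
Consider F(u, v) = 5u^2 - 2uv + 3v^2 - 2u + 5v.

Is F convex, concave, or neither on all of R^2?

convex

F is quadratic, so its Hessian is the constant matrix H = [[10, -2], [-2, 6]].
det(H) = 56, tr(H) = 16.
det(H) > 0 and tr(H) > 0, so H is positive definite everywhere: convex.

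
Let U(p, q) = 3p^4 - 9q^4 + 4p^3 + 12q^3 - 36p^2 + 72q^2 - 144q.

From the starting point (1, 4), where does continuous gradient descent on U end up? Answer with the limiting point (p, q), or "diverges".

U is separable, so gradient descent decouples: p follows -∂U/∂p, q follows -∂U/∂q.
∂U/∂p = 12p(p - 2)(p + 3); at p=1 this is -48, so p increases.
∂U/∂q = -36(q - 2)(q - 1)(q + 2); at q=4 this is -1296, so q increases.
The q-coordinate has no critical point in that direction and runs off to infinity.

diverges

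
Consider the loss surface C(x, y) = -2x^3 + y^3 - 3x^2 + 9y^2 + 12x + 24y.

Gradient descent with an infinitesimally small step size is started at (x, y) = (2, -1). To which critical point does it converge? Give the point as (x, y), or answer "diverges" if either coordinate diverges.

diverges

C is separable, so gradient descent decouples: x follows -∂C/∂x, y follows -∂C/∂y.
∂C/∂x = -6(x - 1)(x + 2); at x=2 this is -24, so x increases.
∂C/∂y = 3(y + 2)(y + 4); at y=-1 this is 9, so y decreases.
The x-coordinate has no critical point in that direction and runs off to infinity.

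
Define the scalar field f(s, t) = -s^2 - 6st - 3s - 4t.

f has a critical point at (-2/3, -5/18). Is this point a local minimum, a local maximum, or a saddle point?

saddle point

The Hessian of f is constant: H = [[-2, -6], [-6, 0]].
det(H) = (-2)·0 − (-6)² = -36.
Since det(H) < 0, H is indefinite and the critical point is a saddle point.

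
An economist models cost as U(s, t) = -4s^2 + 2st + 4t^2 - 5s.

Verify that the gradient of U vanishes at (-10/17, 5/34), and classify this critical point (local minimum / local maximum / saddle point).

saddle point

∇U = (-8s + 2t - 5, 2s + 8t); substituting (-10/17, 5/34) gives ∇U = (0, 0), so (-10/17, 5/34) is indeed a critical point.
The Hessian of U is constant: H = [[-8, 2], [2, 8]].
det(H) = (-8)·8 − 2² = -68.
Since det(H) < 0, H is indefinite and the critical point is a saddle point.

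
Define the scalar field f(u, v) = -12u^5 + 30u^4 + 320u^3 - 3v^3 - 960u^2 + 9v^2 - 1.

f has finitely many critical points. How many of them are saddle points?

4

f separates as a function of u plus a function of v, so ∇f=0 decouples.
∂f/∂u = -60u(u - 4)(u - 2)(u + 4) = 0 at u ∈ {-4, 0, 2, 4}; ∂f/∂v = -9v(v - 2) = 0 at v ∈ {0, 2}.
The Hessian is diagonal: diag(f_uu, f_vv). Second derivatives: f_uu(-4)=11520, f_uu(0)=-1920, f_uu(2)=1440, f_uu(4)=-3840; f_vv(0)=18, f_vv(2)=-18.
Saddle points occur where the two diagonal entries have opposite signs: (-4, 2), (0, 0), (2, 2), (4, 0). Count: 4.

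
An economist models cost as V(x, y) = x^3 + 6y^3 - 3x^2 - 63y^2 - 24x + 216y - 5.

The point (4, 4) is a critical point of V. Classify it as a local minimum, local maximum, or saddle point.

local minimum

The mixed partial ∂²V/∂x∂y is 0, so the Hessian at any point is diag(V_xx, V_yy) = diag(6(x - 1), 18(2y - 7)).
At (4, 4): H = diag(18, 18).
Both eigenvalues are positive, so H is positive definite: a local minimum.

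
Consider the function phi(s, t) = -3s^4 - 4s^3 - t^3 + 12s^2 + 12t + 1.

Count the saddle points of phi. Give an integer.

3

phi separates as a function of s plus a function of t, so ∇phi=0 decouples.
∂phi/∂s = -12s(s - 1)(s + 2) = 0 at s ∈ {-2, 0, 1}; ∂phi/∂t = -3(t - 2)(t + 2) = 0 at t ∈ {-2, 2}.
The Hessian is diagonal: diag(phi_ss, phi_tt). Second derivatives: phi_ss(-2)=-72, phi_ss(0)=24, phi_ss(1)=-36; phi_tt(-2)=12, phi_tt(2)=-12.
Saddle points occur where the two diagonal entries have opposite signs: (-2, -2), (0, 2), (1, -2). Count: 3.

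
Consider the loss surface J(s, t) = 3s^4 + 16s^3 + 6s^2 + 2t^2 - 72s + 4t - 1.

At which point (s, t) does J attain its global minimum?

(1, -1)

J(s,t) separates as P(s) + Q(t) − 1, so its minimum is min P + min Q − 1.
P'(s) = 12(s - 1)(s + 2)(s + 3) vanishes at s ∈ {-3, -2, 1}; Q'(t) = 4(t + 1) vanishes at t ∈ {-1}.
Local minima of P (where P''>0): P(-3)=81, P(1)=-47. Local minima of Q: Q(-1)=-2.
So the global minimum of J is P(1) + Q(-1) − 1 = -47 − 2 − 1 = -50, attained at (1, -1).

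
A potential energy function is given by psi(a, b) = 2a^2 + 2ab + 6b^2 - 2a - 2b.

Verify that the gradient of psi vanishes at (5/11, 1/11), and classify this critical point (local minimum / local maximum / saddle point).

local minimum

∇psi = (4a + 2b - 2, 2a + 12b - 2); substituting (5/11, 1/11) gives ∇psi = (0, 0), so (5/11, 1/11) is indeed a critical point.
The Hessian of psi is constant: H = [[4, 2], [2, 12]].
det(H) = 4·12 − 2² = 44.
det(H) > 0 and tr(H) = 16 > 0, so H is positive definite and the point is a local minimum.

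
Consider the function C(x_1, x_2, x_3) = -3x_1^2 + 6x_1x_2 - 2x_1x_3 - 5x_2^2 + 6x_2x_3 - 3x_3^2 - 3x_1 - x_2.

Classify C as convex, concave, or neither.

C is quadratic, so its Hessian is the constant matrix H = [[-6, 6, -2], [6, -10, 6], [-2, 6, -6]].
Leading principal minors: -6, 24, -32.
Signs alternate −, +, − ⇒ H ≺ 0 ⇒ concave.

concave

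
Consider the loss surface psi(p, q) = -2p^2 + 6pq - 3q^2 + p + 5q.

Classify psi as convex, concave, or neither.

psi is quadratic, so its Hessian is the constant matrix H = [[-4, 6], [6, -6]].
det(H) = -12, tr(H) = -10.
det(H) < 0, so H is indefinite: neither convex nor concave.

neither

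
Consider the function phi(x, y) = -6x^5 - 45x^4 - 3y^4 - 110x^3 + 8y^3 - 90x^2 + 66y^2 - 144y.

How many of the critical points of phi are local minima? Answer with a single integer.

phi separates as a function of x plus a function of y, so ∇phi=0 decouples.
∂phi/∂x = -30x(x + 1)(x + 2)(x + 3) = 0 at x ∈ {-3, -2, -1, 0}; ∂phi/∂y = -12(y - 4)(y - 1)(y + 3) = 0 at y ∈ {-3, 1, 4}.
The Hessian is diagonal: diag(phi_xx, phi_yy). Second derivatives: phi_xx(-3)=180, phi_xx(-2)=-60, phi_xx(-1)=60, phi_xx(0)=-180; phi_yy(-3)=-336, phi_yy(1)=144, phi_yy(4)=-252.
Local minima occur where both diagonal entries positive: (-3, 1), (-1, 1). Count: 2.

2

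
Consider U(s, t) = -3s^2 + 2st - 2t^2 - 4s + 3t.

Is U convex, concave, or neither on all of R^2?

U is quadratic, so its Hessian is the constant matrix H = [[-6, 2], [2, -4]].
det(H) = 20, tr(H) = -10.
det(H) > 0 and tr(H) < 0, so H is negative definite everywhere: concave.

concave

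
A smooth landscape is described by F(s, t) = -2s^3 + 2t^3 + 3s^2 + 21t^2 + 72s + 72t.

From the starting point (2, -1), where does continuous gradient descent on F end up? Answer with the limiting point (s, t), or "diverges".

F is separable, so gradient descent decouples: s follows -∂F/∂s, t follows -∂F/∂t.
∂F/∂s = -6(s - 4)(s + 3); at s=2 this is 60, so s decreases.
∂F/∂t = 6(t + 3)(t + 4); at t=-1 this is 36, so t decreases.
s converges to its nearest critical value -3 (a local min of the s-part); t converges to -3. The iterate converges to (-3, -3).

(-3, -3)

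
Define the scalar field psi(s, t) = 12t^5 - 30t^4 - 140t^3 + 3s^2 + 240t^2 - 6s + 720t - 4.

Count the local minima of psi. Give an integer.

2

psi separates as a function of s plus a function of t, so ∇psi=0 decouples.
∂psi/∂s = 6(s - 1) = 0 at s ∈ {1}; ∂psi/∂t = 60(t - 3)(t - 2)(t + 1)(t + 2) = 0 at t ∈ {-2, -1, 2, 3}.
The Hessian is diagonal: diag(psi_ss, psi_tt). Second derivatives: psi_ss(1)=6; psi_tt(-2)=-1200, psi_tt(-1)=720, psi_tt(2)=-720, psi_tt(3)=1200.
Local minima occur where both diagonal entries positive: (1, -1), (1, 3). Count: 2.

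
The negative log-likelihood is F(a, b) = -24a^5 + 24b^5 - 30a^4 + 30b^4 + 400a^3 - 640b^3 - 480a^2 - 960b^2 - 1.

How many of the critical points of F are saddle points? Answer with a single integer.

F separates as a function of a plus a function of b, so ∇F=0 decouples.
∂F/∂a = -120a(a - 2)(a - 1)(a + 4) = 0 at a ∈ {-4, 0, 1, 2}; ∂F/∂b = 120b(b - 4)(b + 1)(b + 4) = 0 at b ∈ {-4, -1, 0, 4}.
The Hessian is diagonal: diag(F_aa, F_bb). Second derivatives: F_aa(-4)=14400, F_aa(0)=-960, F_aa(1)=600, F_aa(2)=-1440; F_bb(-4)=-11520, F_bb(-1)=1800, F_bb(0)=-1920, F_bb(4)=19200.
Saddle points occur where the two diagonal entries have opposite signs: (-4, -4), (-4, 0), (0, -1), (0, 4), (1, -4), (1, 0), (2, -1), (2, 4). Count: 8.

8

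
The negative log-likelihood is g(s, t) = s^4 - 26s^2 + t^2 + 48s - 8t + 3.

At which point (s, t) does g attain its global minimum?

g(s,t) separates as P(s) + Q(t) + 3, so its minimum is min P + min Q + 3.
P'(s) = 4(s - 3)(s - 1)(s + 4) vanishes at s ∈ {-4, 1, 3}; Q'(t) = 2(t - 4) vanishes at t ∈ {4}.
Local minima of P (where P''>0): P(-4)=-352, P(3)=-9. Local minima of Q: Q(4)=-16.
So the global minimum of g is P(-4) + Q(4) + 3 = -352 − 16 + 3 = -365, attained at (-4, 4).

(-4, 4)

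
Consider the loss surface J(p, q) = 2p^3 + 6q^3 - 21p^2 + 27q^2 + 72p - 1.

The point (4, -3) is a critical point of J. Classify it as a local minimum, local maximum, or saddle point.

The mixed partial ∂²J/∂p∂q is 0, so the Hessian at any point is diag(J_pp, J_qq) = diag(6(2p - 7), 18(2q + 3)).
At (4, -3): H = diag(6, -54).
The eigenvalues have opposite signs, so H is indefinite: a saddle point.

saddle point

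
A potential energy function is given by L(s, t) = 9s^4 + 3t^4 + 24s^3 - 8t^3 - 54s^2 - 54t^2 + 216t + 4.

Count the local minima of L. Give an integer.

L separates as a function of s plus a function of t, so ∇L=0 decouples.
∂L/∂s = 36s(s - 1)(s + 3) = 0 at s ∈ {-3, 0, 1}; ∂L/∂t = 12(t - 3)(t - 2)(t + 3) = 0 at t ∈ {-3, 2, 3}.
The Hessian is diagonal: diag(L_ss, L_tt). Second derivatives: L_ss(-3)=432, L_ss(0)=-108, L_ss(1)=144; L_tt(-3)=360, L_tt(2)=-60, L_tt(3)=72.
Local minima occur where both diagonal entries positive: (-3, -3), (-3, 3), (1, -3), (1, 3). Count: 4.

4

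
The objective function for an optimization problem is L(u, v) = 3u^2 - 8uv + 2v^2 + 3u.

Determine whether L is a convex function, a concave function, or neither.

neither

L is quadratic, so its Hessian is the constant matrix H = [[6, -8], [-8, 4]].
det(H) = -40, tr(H) = 10.
det(H) < 0, so H is indefinite: neither convex nor concave.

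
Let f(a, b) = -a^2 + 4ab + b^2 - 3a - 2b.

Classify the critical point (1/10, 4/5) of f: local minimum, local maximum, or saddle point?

The Hessian of f is constant: H = [[-2, 4], [4, 2]].
det(H) = (-2)·2 − 4² = -20.
Since det(H) < 0, H is indefinite and the critical point is a saddle point.

saddle point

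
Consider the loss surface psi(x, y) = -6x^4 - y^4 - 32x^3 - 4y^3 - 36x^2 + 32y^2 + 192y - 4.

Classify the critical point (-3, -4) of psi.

The mixed partial ∂²psi/∂x∂y is 0, so the Hessian at any point is diag(psi_xx, psi_yy) = diag(-24(3x^2 + 8x + 3), 4(-3y^2 - 6y + 16)).
At (-3, -4): H = diag(-144, -32).
Both eigenvalues are negative, so H is negative definite: a local maximum.

local maximum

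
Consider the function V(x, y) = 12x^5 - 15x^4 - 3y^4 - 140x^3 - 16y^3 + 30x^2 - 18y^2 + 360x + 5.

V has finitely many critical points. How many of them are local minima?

V separates as a function of x plus a function of y, so ∇V=0 decouples.
∂V/∂x = 60(x - 3)(x - 1)(x + 1)(x + 2) = 0 at x ∈ {-2, -1, 1, 3}; ∂V/∂y = -12y(y + 1)(y + 3) = 0 at y ∈ {-3, -1, 0}.
The Hessian is diagonal: diag(V_xx, V_yy). Second derivatives: V_xx(-2)=-900, V_xx(-1)=480, V_xx(1)=-720, V_xx(3)=2400; V_yy(-3)=-72, V_yy(-1)=24, V_yy(0)=-36.
Local minima occur where both diagonal entries positive: (-1, -1), (3, -1). Count: 2.

2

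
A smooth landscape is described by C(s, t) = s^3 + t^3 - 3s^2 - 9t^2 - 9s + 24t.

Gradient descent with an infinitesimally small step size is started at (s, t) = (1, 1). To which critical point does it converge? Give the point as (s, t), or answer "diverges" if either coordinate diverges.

C is separable, so gradient descent decouples: s follows -∂C/∂s, t follows -∂C/∂t.
∂C/∂s = 3(s - 3)(s + 1); at s=1 this is -12, so s increases.
∂C/∂t = 3(t - 4)(t - 2); at t=1 this is 9, so t decreases.
The t-coordinate has no critical point in that direction and runs off to infinity.

diverges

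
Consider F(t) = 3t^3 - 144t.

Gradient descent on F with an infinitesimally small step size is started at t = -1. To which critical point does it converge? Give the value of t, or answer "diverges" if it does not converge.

4

F'(t) = 9(t - 4)(t + 4), so F'(-1) = -135.
Gradient descent moves in the -F' direction, i.e. t is increasing.
The nearest critical point in that direction is t = 4, where F'' = 72 > 0 (a local minimum). The iterate converges there.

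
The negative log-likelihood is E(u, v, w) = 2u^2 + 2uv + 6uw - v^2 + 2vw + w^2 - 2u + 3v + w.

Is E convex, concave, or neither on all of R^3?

neither

E is quadratic, so its Hessian is the constant matrix H = [[4, 2, 6], [2, -2, 2], [6, 2, 2]].
Leading principal minors: 4, -12, 80.
Neither pattern holds ⇒ H is indefinite ⇒ neither convex nor concave.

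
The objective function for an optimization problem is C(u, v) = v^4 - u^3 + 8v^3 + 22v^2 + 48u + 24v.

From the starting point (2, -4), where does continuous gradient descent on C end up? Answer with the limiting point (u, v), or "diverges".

C is separable, so gradient descent decouples: u follows -∂C/∂u, v follows -∂C/∂v.
∂C/∂u = -3(u - 4)(u + 4); at u=2 this is 36, so u decreases.
∂C/∂v = 4(v + 1)(v + 2)(v + 3); at v=-4 this is -24, so v increases.
u converges to its nearest critical value -4 (a local min of the u-part); v converges to -3. The iterate converges to (-4, -3).

(-4, -3)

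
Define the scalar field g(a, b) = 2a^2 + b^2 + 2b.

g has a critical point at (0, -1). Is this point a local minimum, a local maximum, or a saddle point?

The Hessian of g is constant: H = [[4, 0], [0, 2]].
det(H) = 4·2 − 0² = 8.
det(H) > 0 and tr(H) = 6 > 0, so H is positive definite and the point is a local minimum.

local minimum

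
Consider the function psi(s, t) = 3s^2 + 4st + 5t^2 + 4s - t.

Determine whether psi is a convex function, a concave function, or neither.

convex

psi is quadratic, so its Hessian is the constant matrix H = [[6, 4], [4, 10]].
det(H) = 44, tr(H) = 16.
det(H) > 0 and tr(H) > 0, so H is positive definite everywhere: convex.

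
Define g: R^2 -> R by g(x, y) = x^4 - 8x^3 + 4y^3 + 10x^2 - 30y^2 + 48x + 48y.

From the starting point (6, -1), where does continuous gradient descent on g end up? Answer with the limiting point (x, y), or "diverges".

diverges

g is separable, so gradient descent decouples: x follows -∂g/∂x, y follows -∂g/∂y.
∂g/∂x = 4(x - 4)(x - 3)(x + 1); at x=6 this is 168, so x decreases.
∂g/∂y = 12(y - 4)(y - 1); at y=-1 this is 120, so y decreases.
The y-coordinate has no critical point in that direction and runs off to infinity.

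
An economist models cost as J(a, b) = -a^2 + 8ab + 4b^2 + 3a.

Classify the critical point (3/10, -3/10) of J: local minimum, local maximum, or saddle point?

saddle point

The Hessian of J is constant: H = [[-2, 8], [8, 8]].
det(H) = (-2)·8 − 8² = -80.
Since det(H) < 0, H is indefinite and the critical point is a saddle point.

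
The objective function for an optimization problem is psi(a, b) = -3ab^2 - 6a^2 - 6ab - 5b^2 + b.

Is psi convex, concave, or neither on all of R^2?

neither

The term -3ab^2 is cubic, so the Hessian is not constant.
∂²psi/∂b² = -6a - 10, which takes both signs as a varies (negative for sufficiently large a). A diagonal entry of the Hessian changing sign means the Hessian is neither positive- nor negative-semidefinite on all of R^2.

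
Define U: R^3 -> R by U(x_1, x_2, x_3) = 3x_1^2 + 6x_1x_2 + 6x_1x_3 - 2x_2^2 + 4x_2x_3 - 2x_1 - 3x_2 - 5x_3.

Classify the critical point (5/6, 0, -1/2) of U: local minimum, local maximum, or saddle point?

The Hessian is constant: H = [[6, 6, 6], [6, -4, 4], [6, 4, 0]].
Leading principal minors: Δ₁ = 6, Δ₂ = -60, Δ₃ = 336.
The minors fit neither the all-positive nor the alternating-sign pattern, so H is indefinite: a saddle point.

saddle point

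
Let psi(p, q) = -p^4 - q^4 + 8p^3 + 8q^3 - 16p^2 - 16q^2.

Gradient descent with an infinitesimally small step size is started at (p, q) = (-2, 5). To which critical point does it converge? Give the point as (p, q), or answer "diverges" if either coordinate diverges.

psi is separable, so gradient descent decouples: p follows -∂psi/∂p, q follows -∂psi/∂q.
∂psi/∂p = -4p(p - 4)(p - 2); at p=-2 this is 192, so p decreases.
∂psi/∂q = -4q(q - 4)(q - 2); at q=5 this is -60, so q increases.
The p-coordinate has no critical point in that direction and runs off to infinity.

diverges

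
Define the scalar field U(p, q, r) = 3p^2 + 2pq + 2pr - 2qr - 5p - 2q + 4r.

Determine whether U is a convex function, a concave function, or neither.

neither

U is quadratic, so its Hessian is the constant matrix H = [[6, 2, 2], [2, 0, -2], [2, -2, 0]].
Leading principal minors: 6, -4, -40.
Neither pattern holds ⇒ H is indefinite ⇒ neither convex nor concave.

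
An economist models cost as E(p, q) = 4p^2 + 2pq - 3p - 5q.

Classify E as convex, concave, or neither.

E is quadratic, so its Hessian is the constant matrix H = [[8, 2], [2, 0]].
det(H) = -4, tr(H) = 8.
det(H) < 0, so H is indefinite: neither convex nor concave.

neither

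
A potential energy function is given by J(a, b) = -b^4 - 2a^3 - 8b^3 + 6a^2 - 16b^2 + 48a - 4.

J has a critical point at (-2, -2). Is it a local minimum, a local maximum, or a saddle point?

local minimum

The mixed partial ∂²J/∂a∂b is 0, so the Hessian at any point is diag(J_aa, J_bb) = diag(12(-a + 1), -4(3b^2 + 12b + 8)).
At (-2, -2): H = diag(36, 16).
Both eigenvalues are positive, so H is positive definite: a local minimum.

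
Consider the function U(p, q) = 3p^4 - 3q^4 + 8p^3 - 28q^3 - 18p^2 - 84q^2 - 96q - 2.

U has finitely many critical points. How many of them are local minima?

2

U separates as a function of p plus a function of q, so ∇U=0 decouples.
∂U/∂p = 12p(p - 1)(p + 3) = 0 at p ∈ {-3, 0, 1}; ∂U/∂q = -12(q + 1)(q + 2)(q + 4) = 0 at q ∈ {-4, -2, -1}.
The Hessian is diagonal: diag(U_pp, U_qq). Second derivatives: U_pp(-3)=144, U_pp(0)=-36, U_pp(1)=48; U_qq(-4)=-72, U_qq(-2)=24, U_qq(-1)=-36.
Local minima occur where both diagonal entries positive: (-3, -2), (1, -2). Count: 2.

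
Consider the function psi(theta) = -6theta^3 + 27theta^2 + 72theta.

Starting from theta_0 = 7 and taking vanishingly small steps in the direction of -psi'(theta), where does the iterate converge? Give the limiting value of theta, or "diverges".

psi'(theta) = -18(theta - 4)(theta + 1), so psi'(7) = -432.
Gradient descent moves in the -psi' direction, i.e. theta is increasing.
There is no critical point above theta=7, and psi' keeps the same sign, so the iterate runs off to +∞.

diverges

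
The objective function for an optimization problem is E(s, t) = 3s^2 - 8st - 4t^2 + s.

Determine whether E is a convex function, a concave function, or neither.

E is quadratic, so its Hessian is the constant matrix H = [[6, -8], [-8, -8]].
det(H) = -112, tr(H) = -2.
det(H) < 0, so H is indefinite: neither convex nor concave.

neither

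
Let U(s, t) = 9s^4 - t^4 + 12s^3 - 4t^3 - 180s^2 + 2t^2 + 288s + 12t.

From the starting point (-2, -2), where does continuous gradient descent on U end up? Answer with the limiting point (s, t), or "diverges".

U is separable, so gradient descent decouples: s follows -∂U/∂s, t follows -∂U/∂t.
∂U/∂s = 36(s - 2)(s - 1)(s + 4); at s=-2 this is 864, so s decreases.
∂U/∂t = -4(t - 1)(t + 1)(t + 3); at t=-2 this is -12, so t increases.
s converges to its nearest critical value -4 (a local min of the s-part); t converges to -1. The iterate converges to (-4, -1).

(-4, -1)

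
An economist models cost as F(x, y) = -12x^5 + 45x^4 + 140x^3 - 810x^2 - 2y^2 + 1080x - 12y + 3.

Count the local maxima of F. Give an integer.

2

F separates as a function of x plus a function of y, so ∇F=0 decouples.
∂F/∂x = -60(x - 3)(x - 2)(x - 1)(x + 3) = 0 at x ∈ {-3, 1, 2, 3}; ∂F/∂y = -4(y + 3) = 0 at y ∈ {-3}.
The Hessian is diagonal: diag(F_xx, F_yy). Second derivatives: F_xx(-3)=7200, F_xx(1)=-480, F_xx(2)=300, F_xx(3)=-720; F_yy(-3)=-4.
Local maxima occur where both diagonal entries negative: (1, -3), (3, -3). Count: 2.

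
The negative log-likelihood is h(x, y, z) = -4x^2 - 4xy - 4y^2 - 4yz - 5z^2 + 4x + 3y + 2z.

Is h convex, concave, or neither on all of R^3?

concave

h is quadratic, so its Hessian is the constant matrix H = [[-8, -4, 0], [-4, -8, -4], [0, -4, -10]].
Leading principal minors: -8, 48, -352.
Signs alternate −, +, − ⇒ H ≺ 0 ⇒ concave.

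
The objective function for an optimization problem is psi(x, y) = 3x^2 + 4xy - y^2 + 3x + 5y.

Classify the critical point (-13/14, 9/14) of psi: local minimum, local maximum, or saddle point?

The Hessian of psi is constant: H = [[6, 4], [4, -2]].
det(H) = 6·(-2) − 4² = -28.
Since det(H) < 0, H is indefinite and the critical point is a saddle point.

saddle point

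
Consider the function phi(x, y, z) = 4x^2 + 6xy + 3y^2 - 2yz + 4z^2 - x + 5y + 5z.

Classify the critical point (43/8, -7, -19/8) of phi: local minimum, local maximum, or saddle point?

The Hessian is constant: H = [[8, 6, 0], [6, 6, -2], [0, -2, 8]].
Leading principal minors: Δ₁ = 8, Δ₂ = 12, Δ₃ = 64.
All leading minors are positive, so H is positive definite: a local minimum.

local minimum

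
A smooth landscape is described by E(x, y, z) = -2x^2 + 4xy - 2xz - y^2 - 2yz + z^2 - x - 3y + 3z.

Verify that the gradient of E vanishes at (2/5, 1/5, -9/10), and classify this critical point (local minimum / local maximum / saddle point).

saddle point

∇E = (-4x + 4y - 2z - 1, 4x - 2y - 2z - 3, -2x - 2y + 2z + 3); substituting (2/5, 1/5, -9/10) gives ∇E = (0, 0, 0), so (2/5, 1/5, -9/10) is indeed a critical point.
The Hessian is constant: H = [[-4, 4, -2], [4, -2, -2], [-2, -2, 2]].
Leading principal minors: Δ₁ = -4, Δ₂ = -8, Δ₃ = 40.
The minors fit neither the all-positive nor the alternating-sign pattern, so H is indefinite: a saddle point.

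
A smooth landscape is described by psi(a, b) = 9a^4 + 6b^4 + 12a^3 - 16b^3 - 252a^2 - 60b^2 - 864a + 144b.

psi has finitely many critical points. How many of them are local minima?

psi separates as a function of a plus a function of b, so ∇psi=0 decouples.
∂psi/∂a = 36(a - 4)(a + 2)(a + 3) = 0 at a ∈ {-3, -2, 4}; ∂psi/∂b = 24(b - 3)(b - 1)(b + 2) = 0 at b ∈ {-2, 1, 3}.
The Hessian is diagonal: diag(psi_aa, psi_bb). Second derivatives: psi_aa(-3)=252, psi_aa(-2)=-216, psi_aa(4)=1512; psi_bb(-2)=360, psi_bb(1)=-144, psi_bb(3)=240.
Local minima occur where both diagonal entries positive: (-3, -2), (-3, 3), (4, -2), (4, 3). Count: 4.

4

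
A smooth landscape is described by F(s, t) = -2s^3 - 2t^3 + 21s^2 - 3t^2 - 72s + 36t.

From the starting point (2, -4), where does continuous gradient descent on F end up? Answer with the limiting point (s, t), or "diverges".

F is separable, so gradient descent decouples: s follows -∂F/∂s, t follows -∂F/∂t.
∂F/∂s = -6(s - 4)(s - 3); at s=2 this is -12, so s increases.
∂F/∂t = -6(t - 2)(t + 3); at t=-4 this is -36, so t increases.
s converges to its nearest critical value 3 (a local min of the s-part); t converges to -3. The iterate converges to (3, -3).

(3, -3)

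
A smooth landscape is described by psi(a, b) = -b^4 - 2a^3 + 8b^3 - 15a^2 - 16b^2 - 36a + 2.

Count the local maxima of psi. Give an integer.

psi separates as a function of a plus a function of b, so ∇psi=0 decouples.
∂psi/∂a = -6(a + 2)(a + 3) = 0 at a ∈ {-3, -2}; ∂psi/∂b = -4b(b - 4)(b - 2) = 0 at b ∈ {0, 2, 4}.
The Hessian is diagonal: diag(psi_aa, psi_bb). Second derivatives: psi_aa(-3)=6, psi_aa(-2)=-6; psi_bb(0)=-32, psi_bb(2)=16, psi_bb(4)=-32.
Local maxima occur where both diagonal entries negative: (-2, 0), (-2, 4). Count: 2.

2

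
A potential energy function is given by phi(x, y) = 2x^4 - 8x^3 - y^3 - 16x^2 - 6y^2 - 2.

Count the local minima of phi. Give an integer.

2

phi separates as a function of x plus a function of y, so ∇phi=0 decouples.
∂phi/∂x = 8x(x - 4)(x + 1) = 0 at x ∈ {-1, 0, 4}; ∂phi/∂y = -3y(y + 4) = 0 at y ∈ {-4, 0}.
The Hessian is diagonal: diag(phi_xx, phi_yy). Second derivatives: phi_xx(-1)=40, phi_xx(0)=-32, phi_xx(4)=160; phi_yy(-4)=12, phi_yy(0)=-12.
Local minima occur where both diagonal entries positive: (-1, -4), (4, -4). Count: 2.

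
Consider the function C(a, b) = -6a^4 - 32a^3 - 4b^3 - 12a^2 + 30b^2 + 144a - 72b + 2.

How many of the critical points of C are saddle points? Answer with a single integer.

3

C separates as a function of a plus a function of b, so ∇C=0 decouples.
∂C/∂a = -24(a - 1)(a + 2)(a + 3) = 0 at a ∈ {-3, -2, 1}; ∂C/∂b = -12(b - 3)(b - 2) = 0 at b ∈ {2, 3}.
The Hessian is diagonal: diag(C_aa, C_bb). Second derivatives: C_aa(-3)=-96, C_aa(-2)=72, C_aa(1)=-288; C_bb(2)=12, C_bb(3)=-12.
Saddle points occur where the two diagonal entries have opposite signs: (-3, 2), (-2, 3), (1, 2). Count: 3.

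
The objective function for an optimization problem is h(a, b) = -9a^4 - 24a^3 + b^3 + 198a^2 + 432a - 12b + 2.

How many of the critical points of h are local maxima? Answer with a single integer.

2

h separates as a function of a plus a function of b, so ∇h=0 decouples.
∂h/∂a = -36(a - 3)(a + 1)(a + 4) = 0 at a ∈ {-4, -1, 3}; ∂h/∂b = 3(b - 2)(b + 2) = 0 at b ∈ {-2, 2}.
The Hessian is diagonal: diag(h_aa, h_bb). Second derivatives: h_aa(-4)=-756, h_aa(-1)=432, h_aa(3)=-1008; h_bb(-2)=-12, h_bb(2)=12.
Local maxima occur where both diagonal entries negative: (-4, -2), (3, -2). Count: 2.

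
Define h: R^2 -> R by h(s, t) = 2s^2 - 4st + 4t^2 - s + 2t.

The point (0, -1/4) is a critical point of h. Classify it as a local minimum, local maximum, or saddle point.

The Hessian of h is constant: H = [[4, -4], [-4, 8]].
det(H) = 4·8 − (-4)² = 16.
det(H) > 0 and tr(H) = 12 > 0, so H is positive definite and the point is a local minimum.

local minimum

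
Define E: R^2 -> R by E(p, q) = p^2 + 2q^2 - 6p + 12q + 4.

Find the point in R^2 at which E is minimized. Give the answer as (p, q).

E(p,q) separates as A(p) + B(q) + 4, so its minimum is min A + min B + 4.
A'(p) = 2p - 6 vanishes at p ∈ {3}; B'(q) = 4q + 12 vanishes at q ∈ {-3}.
Local minima of A (where A''>0): A(3)=-9. Local minima of B: B(-3)=-18.
So the global minimum of E is A(3) + B(-3) + 4 = -9 − 18 + 4 = -23, attained at (3, -3).

(3, -3)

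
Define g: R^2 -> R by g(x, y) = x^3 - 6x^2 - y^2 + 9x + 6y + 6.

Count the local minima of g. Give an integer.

0

g separates as a function of x plus a function of y, so ∇g=0 decouples.
∂g/∂x = 3(x - 3)(x - 1) = 0 at x ∈ {1, 3}; ∂g/∂y = -2(y - 3) = 0 at y ∈ {3}.
The Hessian is diagonal: diag(g_xx, g_yy). Second derivatives: g_xx(1)=-6, g_xx(3)=6; g_yy(3)=-2.
Local minima occur where both diagonal entries positive: none. Count: 0.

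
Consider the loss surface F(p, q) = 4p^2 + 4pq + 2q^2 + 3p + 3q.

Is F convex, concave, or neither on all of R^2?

F is quadratic, so its Hessian is the constant matrix H = [[8, 4], [4, 4]].
det(H) = 16, tr(H) = 12.
det(H) > 0 and tr(H) > 0, so H is positive definite everywhere: convex.

convex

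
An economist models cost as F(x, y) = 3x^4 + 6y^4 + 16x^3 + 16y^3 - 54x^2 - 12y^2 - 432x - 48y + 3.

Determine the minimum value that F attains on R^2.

F(x,y) separates as P(x) + Q(y) + 3, so its minimum is min P + min Q + 3.
P'(x) = 12(x - 3)(x + 3)(x + 4) vanishes at x ∈ {-4, -3, 3}; Q'(y) = 24(y - 1)(y + 1)(y + 2) vanishes at y ∈ {-2, -1, 1}.
Local minima of P (where P''>0): P(-4)=608, P(3)=-1107. Local minima of Q: Q(-2)=16, Q(1)=-38.
So the global minimum of F is P(3) + Q(1) + 3 = -1107 − 38 + 3 = -1142, attained at (3, 1).

-1142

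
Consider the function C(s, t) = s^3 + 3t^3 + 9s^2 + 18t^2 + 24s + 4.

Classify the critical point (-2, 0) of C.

local minimum

The mixed partial ∂²C/∂s∂t is 0, so the Hessian at any point is diag(C_ss, C_tt) = diag(6(s + 3), 18(t + 2)).
At (-2, 0): H = diag(6, 36).
Both eigenvalues are positive, so H is positive definite: a local minimum.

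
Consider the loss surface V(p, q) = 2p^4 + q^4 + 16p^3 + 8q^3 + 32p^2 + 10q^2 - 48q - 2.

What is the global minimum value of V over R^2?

V(p,q) separates as A(p) + B(q) − 2, so its minimum is min A + min B − 2.
A'(p) = 8p(p + 2)(p + 4) vanishes at p ∈ {-4, -2, 0}; B'(q) = 4(q - 1)(q + 3)(q + 4) vanishes at q ∈ {-4, -3, 1}.
Local minima of A (where A''>0): A(-4)=0, A(0)=0. Local minima of B: B(-4)=96, B(1)=-29.
So the global minimum of V is A(-4) + B(1) − 2 = 0 − 29 − 2 = -31, attained at (-4, 1).

-31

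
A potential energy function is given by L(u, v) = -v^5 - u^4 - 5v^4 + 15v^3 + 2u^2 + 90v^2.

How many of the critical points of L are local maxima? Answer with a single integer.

4

L separates as a function of u plus a function of v, so ∇L=0 decouples.
∂L/∂u = -4u(u - 1)(u + 1) = 0 at u ∈ {-1, 0, 1}; ∂L/∂v = -5v(v - 3)(v + 3)(v + 4) = 0 at v ∈ {-4, -3, 0, 3}.
The Hessian is diagonal: diag(L_uu, L_vv). Second derivatives: L_uu(-1)=-8, L_uu(0)=4, L_uu(1)=-8; L_vv(-4)=140, L_vv(-3)=-90, L_vv(0)=180, L_vv(3)=-630.
Local maxima occur where both diagonal entries negative: (-1, -3), (-1, 3), (1, -3), (1, 3). Count: 4.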